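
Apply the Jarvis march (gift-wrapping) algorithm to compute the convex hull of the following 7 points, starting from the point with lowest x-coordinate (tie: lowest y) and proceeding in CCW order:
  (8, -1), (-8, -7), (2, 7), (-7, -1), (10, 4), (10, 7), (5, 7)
Hull (CCW) = [(-8, -7), (8, -1), (10, 4), (10, 7), (2, 7), (-7, -1)]

Jarvis march: at each step, from the current hull vertex p, select the next vertex q as the point such that every other point lies strictly to the left of (or on) the directed line p → q. (Equivalently: for every other point r, the cross product (q − p) × (r − p) ≥ 0.)
Starting point (lowest x, tie lowest y): (-8, -7). Wrap until returning to start. Resulting hull: (-8, -7), (8, -1), (10, 4), (10, 7), (2, 7), (-7, -1).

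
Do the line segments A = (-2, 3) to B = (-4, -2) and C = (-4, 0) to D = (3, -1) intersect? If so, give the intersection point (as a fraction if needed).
Yes; intersection at (-120/37, -4/37) (t = 23/37 on AB, s = 4/37 on CD)

Parametrize AB as A + t(B − A) = (-2 + -2 t, 3 + -5 t) and CD as C + s(D − C) = (-4 + 7 s, 0 + -1 s). Solve the linear system for (t, s). Determinant = -37 ≠ 0, so a unique intersection of the containing lines exists. Solution: t = 23/37, s = 4/37 — both in [0, 1], so the segments cross. Intersection point: (-120/37, -4/37).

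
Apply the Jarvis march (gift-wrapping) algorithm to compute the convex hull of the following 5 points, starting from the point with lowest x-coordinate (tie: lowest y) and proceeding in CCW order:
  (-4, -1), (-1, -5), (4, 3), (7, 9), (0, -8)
Hull (CCW) = [(-4, -1), (0, -8), (7, 9)]

Jarvis march: at each step, from the current hull vertex p, select the next vertex q as the point such that every other point lies strictly to the left of (or on) the directed line p → q. (Equivalently: for every other point r, the cross product (q − p) × (r − p) ≥ 0.)
Starting point (lowest x, tie lowest y): (-4, -1). Wrap until returning to start. Resulting hull: (-4, -1), (0, -8), (7, 9).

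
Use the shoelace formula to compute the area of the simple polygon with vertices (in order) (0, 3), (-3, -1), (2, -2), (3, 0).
Area = 16

Shoelace formula: Area = (1/2) |Σ_i (x_i · y_{i+1} − x_{i+1} · y_i)| (indices mod n). Compute each cross term:
  (0)(-1) − (-3)(3) = 9
  (-3)(-2) − (2)(-1) = 8
  (2)(0) − (3)(-2) = 6
  (3)(3) − (0)(0) = 9
Sum = 32, so (signed) Area = 32/2 = 16, |Area| = 16.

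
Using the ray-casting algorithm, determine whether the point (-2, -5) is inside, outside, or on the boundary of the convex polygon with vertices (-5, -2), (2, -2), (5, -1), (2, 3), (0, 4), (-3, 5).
The point (-2, -5) lies strictly outside the polygon

Cast a horizontal ray to the right from the query point and count how many polygon edges it crosses (each edge strictly once or zero times, handled with the usual half-open convention). 
Parity of crossings → even ⇒ outside.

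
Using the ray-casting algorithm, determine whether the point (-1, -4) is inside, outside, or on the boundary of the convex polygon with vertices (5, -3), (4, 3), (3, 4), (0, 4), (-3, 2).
The point (-1, -4) lies strictly outside the polygon

Cast a horizontal ray to the right from the query point and count how many polygon edges it crosses (each edge strictly once or zero times, handled with the usual half-open convention). 
Parity of crossings → even ⇒ outside.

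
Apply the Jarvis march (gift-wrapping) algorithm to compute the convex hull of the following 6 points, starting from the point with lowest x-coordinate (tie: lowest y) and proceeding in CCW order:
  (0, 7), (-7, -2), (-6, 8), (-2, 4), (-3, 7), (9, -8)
Hull (CCW) = [(-7, -2), (9, -8), (0, 7), (-6, 8)]

Jarvis march: at each step, from the current hull vertex p, select the next vertex q as the point such that every other point lies strictly to the left of (or on) the directed line p → q. (Equivalently: for every other point r, the cross product (q − p) × (r − p) ≥ 0.)
Starting point (lowest x, tie lowest y): (-7, -2). Wrap until returning to start. Resulting hull: (-7, -2), (9, -8), (0, 7), (-6, 8).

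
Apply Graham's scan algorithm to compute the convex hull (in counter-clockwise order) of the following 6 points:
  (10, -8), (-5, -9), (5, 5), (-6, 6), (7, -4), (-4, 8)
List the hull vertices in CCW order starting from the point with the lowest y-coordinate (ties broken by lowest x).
Hull (CCW) = [(-5, -9), (10, -8), (5, 5), (-4, 8), (-6, 6)]

Graham scan procedure:
  1. Find the pivot p₀ = point with lowest y (tie → lowest x): (-5, -9).
  2. Sort the remaining points by polar angle around p₀.
  3. Walk through sorted points, maintaining a stack; pop the top while the last three entries make a non-left turn (cross product ≤ 0).
  4. Final stack is the convex hull in CCW order: (-5, -9), (10, -8), (5, 5), (-4, 8), (-6, 6).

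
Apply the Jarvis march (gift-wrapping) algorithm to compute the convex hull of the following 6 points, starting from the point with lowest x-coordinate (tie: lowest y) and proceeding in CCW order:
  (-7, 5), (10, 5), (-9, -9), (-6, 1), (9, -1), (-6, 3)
Hull (CCW) = [(-9, -9), (9, -1), (10, 5), (-7, 5)]

Jarvis march: at each step, from the current hull vertex p, select the next vertex q as the point such that every other point lies strictly to the left of (or on) the directed line p → q. (Equivalently: for every other point r, the cross product (q − p) × (r − p) ≥ 0.)
Starting point (lowest x, tie lowest y): (-9, -9). Wrap until returning to start. Resulting hull: (-9, -9), (9, -1), (10, 5), (-7, 5).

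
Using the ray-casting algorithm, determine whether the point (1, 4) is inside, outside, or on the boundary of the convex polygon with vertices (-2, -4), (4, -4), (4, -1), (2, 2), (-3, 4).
The point (1, 4) lies strictly outside the polygon

Cast a horizontal ray to the right from the query point and count how many polygon edges it crosses (each edge strictly once or zero times, handled with the usual half-open convention). 
Parity of crossings → even ⇒ outside.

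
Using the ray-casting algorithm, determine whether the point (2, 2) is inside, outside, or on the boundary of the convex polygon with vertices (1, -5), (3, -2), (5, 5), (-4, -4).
The point (2, 2) lies on the polygon boundary

Boundary check: the query satisfies the collinearity and bounding-box conditions for some polygon edge, so it lies exactly on the boundary.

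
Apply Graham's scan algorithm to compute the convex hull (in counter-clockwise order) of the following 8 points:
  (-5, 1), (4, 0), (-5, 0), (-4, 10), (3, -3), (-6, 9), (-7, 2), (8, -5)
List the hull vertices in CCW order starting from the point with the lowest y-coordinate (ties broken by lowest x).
Hull (CCW) = [(8, -5), (-4, 10), (-6, 9), (-7, 2), (-5, 0)]

Graham scan procedure:
  1. Find the pivot p₀ = point with lowest y (tie → lowest x): (8, -5).
  2. Sort the remaining points by polar angle around p₀.
  3. Walk through sorted points, maintaining a stack; pop the top while the last three entries make a non-left turn (cross product ≤ 0).
  4. Final stack is the convex hull in CCW order: (8, -5), (-4, 10), (-6, 9), (-7, 2), (-5, 0).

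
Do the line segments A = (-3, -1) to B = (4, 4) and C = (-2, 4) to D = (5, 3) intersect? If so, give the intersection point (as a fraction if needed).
Yes; intersection at (3, 23/7) (t = 6/7 on AB, s = 5/7 on CD)

Parametrize AB as A + t(B − A) = (-3 + 7 t, -1 + 5 t) and CD as C + s(D − C) = (-2 + 7 s, 4 + -1 s). Solve the linear system for (t, s). Determinant = 42 ≠ 0, so a unique intersection of the containing lines exists. Solution: t = 6/7, s = 5/7 — both in [0, 1], so the segments cross. Intersection point: (3, 23/7).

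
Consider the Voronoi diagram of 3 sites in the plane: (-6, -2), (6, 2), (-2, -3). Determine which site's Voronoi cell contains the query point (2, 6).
Nearest site = (6, 2)

The Voronoi cell of site s contains exactly those query points closer to s than to any other site. Compute squared distances from q = (2, 6) to each site:
  (6 − 2)² + (2 − 6)² = 32
  (-2 − 2)² + (-3 − 6)² = 97
  (-6 − 2)² + (-2 − 6)² = 128
Minimum is attained by (6, 2), so q lies in its Voronoi cell.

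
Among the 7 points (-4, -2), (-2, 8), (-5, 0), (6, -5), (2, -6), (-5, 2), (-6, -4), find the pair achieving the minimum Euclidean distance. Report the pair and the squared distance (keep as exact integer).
Pair = ((-5, 0), (-5, 2)); squared distance = 4

Compute all C(7, 2) = 21 pairwise squared distances (x_i − x_j)² + (y_i − y_j)². The minimum is 4, attained by the pair ((-5, 0), (-5, 2)).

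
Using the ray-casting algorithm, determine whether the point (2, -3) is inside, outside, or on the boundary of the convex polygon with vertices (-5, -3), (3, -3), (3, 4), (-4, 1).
The point (2, -3) lies on the polygon boundary

Boundary check: the query satisfies the collinearity and bounding-box conditions for some polygon edge, so it lies exactly on the boundary.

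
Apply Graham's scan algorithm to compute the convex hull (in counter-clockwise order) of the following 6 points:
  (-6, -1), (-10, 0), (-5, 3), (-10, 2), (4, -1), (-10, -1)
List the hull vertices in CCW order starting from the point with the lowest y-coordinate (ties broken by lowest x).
Hull (CCW) = [(-10, -1), (4, -1), (-5, 3), (-10, 2)]

Graham scan procedure:
  1. Find the pivot p₀ = point with lowest y (tie → lowest x): (-10, -1).
  2. Sort the remaining points by polar angle around p₀.
  3. Walk through sorted points, maintaining a stack; pop the top while the last three entries make a non-left turn (cross product ≤ 0).
  4. Final stack is the convex hull in CCW order: (-10, -1), (4, -1), (-5, 3), (-10, 2).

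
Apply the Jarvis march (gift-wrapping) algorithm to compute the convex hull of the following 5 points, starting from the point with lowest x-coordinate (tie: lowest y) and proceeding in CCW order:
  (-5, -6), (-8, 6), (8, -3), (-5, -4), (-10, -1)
Hull (CCW) = [(-10, -1), (-5, -6), (8, -3), (-8, 6)]

Jarvis march: at each step, from the current hull vertex p, select the next vertex q as the point such that every other point lies strictly to the left of (or on) the directed line p → q. (Equivalently: for every other point r, the cross product (q − p) × (r − p) ≥ 0.)
Starting point (lowest x, tie lowest y): (-10, -1). Wrap until returning to start. Resulting hull: (-10, -1), (-5, -6), (8, -3), (-8, 6).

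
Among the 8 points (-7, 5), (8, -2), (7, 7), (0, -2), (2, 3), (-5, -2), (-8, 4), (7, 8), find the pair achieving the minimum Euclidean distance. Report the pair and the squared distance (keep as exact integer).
Pair = ((7, 7), (7, 8)); squared distance = 1

Compute all C(8, 2) = 28 pairwise squared distances (x_i − x_j)² + (y_i − y_j)². The minimum is 1, attained by the pair ((7, 7), (7, 8)).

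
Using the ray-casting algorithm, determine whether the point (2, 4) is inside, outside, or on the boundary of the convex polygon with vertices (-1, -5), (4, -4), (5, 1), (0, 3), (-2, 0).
The point (2, 4) lies strictly outside the polygon

Cast a horizontal ray to the right from the query point and count how many polygon edges it crosses (each edge strictly once or zero times, handled with the usual half-open convention). 
Parity of crossings → even ⇒ outside.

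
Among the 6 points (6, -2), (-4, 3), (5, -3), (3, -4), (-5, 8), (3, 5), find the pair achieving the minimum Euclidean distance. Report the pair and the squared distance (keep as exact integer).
Pair = ((6, -2), (5, -3)); squared distance = 2

Compute all C(6, 2) = 15 pairwise squared distances (x_i − x_j)² + (y_i − y_j)². The minimum is 2, attained by the pair ((6, -2), (5, -3)).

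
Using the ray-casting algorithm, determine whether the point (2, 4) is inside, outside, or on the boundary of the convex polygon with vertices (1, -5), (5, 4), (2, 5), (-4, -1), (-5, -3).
The point (2, 4) lies strictly inside the polygon

Cast a horizontal ray to the right from the query point and count how many polygon edges it crosses (each edge strictly once or zero times, handled with the usual half-open convention). 
Parity of crossings → odd ⇒ inside.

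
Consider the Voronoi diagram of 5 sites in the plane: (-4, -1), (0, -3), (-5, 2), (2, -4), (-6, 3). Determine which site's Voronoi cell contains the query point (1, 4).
Nearest site = (-5, 2)

The Voronoi cell of site s contains exactly those query points closer to s than to any other site. Compute squared distances from q = (1, 4) to each site:
  (-5 − 1)² + (2 − 4)² = 40
  (-6 − 1)² + (3 − 4)² = 50
  (-4 − 1)² + (-1 − 4)² = 50
  (0 − 1)² + (-3 − 4)² = 50
  (2 − 1)² + (-4 − 4)² = 65
Minimum is attained by (-5, 2), so q lies in its Voronoi cell.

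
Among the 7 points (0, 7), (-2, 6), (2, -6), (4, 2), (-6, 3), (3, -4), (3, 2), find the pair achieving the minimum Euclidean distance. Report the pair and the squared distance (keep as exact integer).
Pair = ((4, 2), (3, 2)); squared distance = 1

Compute all C(7, 2) = 21 pairwise squared distances (x_i − x_j)² + (y_i − y_j)². The minimum is 1, attained by the pair ((4, 2), (3, 2)).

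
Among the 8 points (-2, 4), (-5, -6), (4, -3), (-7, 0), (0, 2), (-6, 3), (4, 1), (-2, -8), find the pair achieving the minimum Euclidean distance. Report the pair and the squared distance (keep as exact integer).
Pair = ((-2, 4), (0, 2)); squared distance = 8

Compute all C(8, 2) = 28 pairwise squared distances (x_i − x_j)² + (y_i − y_j)². The minimum is 8, attained by the pair ((-2, 4), (0, 2)).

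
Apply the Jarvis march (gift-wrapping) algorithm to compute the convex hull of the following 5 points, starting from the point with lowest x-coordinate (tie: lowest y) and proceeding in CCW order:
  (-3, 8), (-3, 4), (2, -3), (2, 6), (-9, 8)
Hull (CCW) = [(-9, 8), (2, -3), (2, 6), (-3, 8)]

Jarvis march: at each step, from the current hull vertex p, select the next vertex q as the point such that every other point lies strictly to the left of (or on) the directed line p → q. (Equivalently: for every other point r, the cross product (q − p) × (r − p) ≥ 0.)
Starting point (lowest x, tie lowest y): (-9, 8). Wrap until returning to start. Resulting hull: (-9, 8), (2, -3), (2, 6), (-3, 8).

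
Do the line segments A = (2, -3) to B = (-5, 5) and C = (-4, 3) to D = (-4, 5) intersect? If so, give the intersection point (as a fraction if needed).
Yes; intersection at (-4, 27/7) (t = 6/7 on AB, s = 3/7 on CD)

Parametrize AB as A + t(B − A) = (2 + -7 t, -3 + 8 t) and CD as C + s(D − C) = (-4 + 0 s, 3 + 2 s). Solve the linear system for (t, s). Determinant = 14 ≠ 0, so a unique intersection of the containing lines exists. Solution: t = 6/7, s = 3/7 — both in [0, 1], so the segments cross. Intersection point: (-4, 27/7).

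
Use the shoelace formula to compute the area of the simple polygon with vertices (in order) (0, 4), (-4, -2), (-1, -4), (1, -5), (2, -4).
Area = 53/2

Shoelace formula: Area = (1/2) |Σ_i (x_i · y_{i+1} − x_{i+1} · y_i)| (indices mod n). Compute each cross term:
  (0)(-2) − (-4)(4) = 16
  (-4)(-4) − (-1)(-2) = 14
  (-1)(-5) − (1)(-4) = 9
  (1)(-4) − (2)(-5) = 6
  (2)(4) − (0)(-4) = 8
Sum = 53, so (signed) Area = 53/2 = 53/2, |Area| = 53/2.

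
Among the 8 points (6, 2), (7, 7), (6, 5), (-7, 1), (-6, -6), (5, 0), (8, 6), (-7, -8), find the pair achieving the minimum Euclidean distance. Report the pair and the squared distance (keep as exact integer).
Pair = ((7, 7), (8, 6)); squared distance = 2

Compute all C(8, 2) = 28 pairwise squared distances (x_i − x_j)² + (y_i − y_j)². The minimum is 2, attained by the pair ((7, 7), (8, 6)).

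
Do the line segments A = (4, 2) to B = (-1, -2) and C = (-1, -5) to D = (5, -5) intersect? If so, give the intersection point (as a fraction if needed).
No (intersection of containing lines falls outside at least one segment)

Parametrize and solve: t = 7/4, s = -5/8. At least one of these is outside [0, 1], so the segments do not intersect.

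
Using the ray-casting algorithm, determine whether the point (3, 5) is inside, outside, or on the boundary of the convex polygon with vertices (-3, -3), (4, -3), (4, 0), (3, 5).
The point (3, 5) lies on the polygon boundary

Boundary check: the query satisfies the collinearity and bounding-box conditions for some polygon edge, so it lies exactly on the boundary.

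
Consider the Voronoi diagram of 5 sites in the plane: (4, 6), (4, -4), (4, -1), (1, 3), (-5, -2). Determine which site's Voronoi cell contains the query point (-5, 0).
Nearest site = (-5, -2)

The Voronoi cell of site s contains exactly those query points closer to s than to any other site. Compute squared distances from q = (-5, 0) to each site:
  (-5 − -5)² + (-2 − 0)² = 4
  (1 − -5)² + (3 − 0)² = 45
  (4 − -5)² + (-1 − 0)² = 82
  (4 − -5)² + (-4 − 0)² = 97
  (4 − -5)² + (6 − 0)² = 117
Minimum is attained by (-5, -2), so q lies in its Voronoi cell.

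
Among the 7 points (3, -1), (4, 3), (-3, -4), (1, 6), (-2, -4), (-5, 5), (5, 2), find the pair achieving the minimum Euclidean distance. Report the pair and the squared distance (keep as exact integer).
Pair = ((-3, -4), (-2, -4)); squared distance = 1

Compute all C(7, 2) = 21 pairwise squared distances (x_i − x_j)² + (y_i − y_j)². The minimum is 1, attained by the pair ((-3, -4), (-2, -4)).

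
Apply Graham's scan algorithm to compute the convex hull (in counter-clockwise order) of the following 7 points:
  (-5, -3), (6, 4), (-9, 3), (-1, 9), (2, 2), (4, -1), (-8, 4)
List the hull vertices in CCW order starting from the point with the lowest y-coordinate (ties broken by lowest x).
Hull (CCW) = [(-5, -3), (4, -1), (6, 4), (-1, 9), (-8, 4), (-9, 3)]

Graham scan procedure:
  1. Find the pivot p₀ = point with lowest y (tie → lowest x): (-5, -3).
  2. Sort the remaining points by polar angle around p₀.
  3. Walk through sorted points, maintaining a stack; pop the top while the last three entries make a non-left turn (cross product ≤ 0).
  4. Final stack is the convex hull in CCW order: (-5, -3), (4, -1), (6, 4), (-1, 9), (-8, 4), (-9, 3).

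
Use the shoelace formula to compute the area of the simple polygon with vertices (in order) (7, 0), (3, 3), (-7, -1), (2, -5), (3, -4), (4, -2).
Area = 107/2

Shoelace formula: Area = (1/2) |Σ_i (x_i · y_{i+1} − x_{i+1} · y_i)| (indices mod n). Compute each cross term:
  (7)(3) − (3)(0) = 21
  (3)(-1) − (-7)(3) = 18
  (-7)(-5) − (2)(-1) = 37
  (2)(-4) − (3)(-5) = 7
  (3)(-2) − (4)(-4) = 10
  (4)(0) − (7)(-2) = 14
Sum = 107, so (signed) Area = 107/2 = 107/2, |Area| = 107/2.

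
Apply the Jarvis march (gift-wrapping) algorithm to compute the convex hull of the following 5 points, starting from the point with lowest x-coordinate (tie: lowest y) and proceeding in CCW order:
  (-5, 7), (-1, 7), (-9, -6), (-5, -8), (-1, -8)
Hull (CCW) = [(-9, -6), (-5, -8), (-1, -8), (-1, 7), (-5, 7)]

Jarvis march: at each step, from the current hull vertex p, select the next vertex q as the point such that every other point lies strictly to the left of (or on) the directed line p → q. (Equivalently: for every other point r, the cross product (q − p) × (r − p) ≥ 0.)
Starting point (lowest x, tie lowest y): (-9, -6). Wrap until returning to start. Resulting hull: (-9, -6), (-5, -8), (-1, -8), (-1, 7), (-5, 7).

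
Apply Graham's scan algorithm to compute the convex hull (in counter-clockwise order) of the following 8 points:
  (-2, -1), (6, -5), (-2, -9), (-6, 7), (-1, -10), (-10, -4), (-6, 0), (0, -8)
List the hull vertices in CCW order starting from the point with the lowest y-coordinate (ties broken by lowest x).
Hull (CCW) = [(-1, -10), (6, -5), (-6, 7), (-10, -4)]

Graham scan procedure:
  1. Find the pivot p₀ = point with lowest y (tie → lowest x): (-1, -10).
  2. Sort the remaining points by polar angle around p₀.
  3. Walk through sorted points, maintaining a stack; pop the top while the last three entries make a non-left turn (cross product ≤ 0).
  4. Final stack is the convex hull in CCW order: (-1, -10), (6, -5), (-6, 7), (-10, -4).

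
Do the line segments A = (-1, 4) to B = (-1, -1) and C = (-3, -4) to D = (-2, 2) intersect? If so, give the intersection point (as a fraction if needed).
No (intersection of containing lines falls outside at least one segment)

Parametrize and solve: t = -4/5, s = 2. At least one of these is outside [0, 1], so the segments do not intersect.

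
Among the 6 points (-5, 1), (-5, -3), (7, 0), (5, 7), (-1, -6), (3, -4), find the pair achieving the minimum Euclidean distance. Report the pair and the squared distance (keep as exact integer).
Pair = ((-5, 1), (-5, -3)); squared distance = 16

Compute all C(6, 2) = 15 pairwise squared distances (x_i − x_j)² + (y_i − y_j)². The minimum is 16, attained by the pair ((-5, 1), (-5, -3)).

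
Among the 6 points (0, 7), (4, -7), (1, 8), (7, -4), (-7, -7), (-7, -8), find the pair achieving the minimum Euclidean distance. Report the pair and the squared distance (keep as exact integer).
Pair = ((-7, -7), (-7, -8)); squared distance = 1

Compute all C(6, 2) = 15 pairwise squared distances (x_i − x_j)² + (y_i − y_j)². The minimum is 1, attained by the pair ((-7, -7), (-7, -8)).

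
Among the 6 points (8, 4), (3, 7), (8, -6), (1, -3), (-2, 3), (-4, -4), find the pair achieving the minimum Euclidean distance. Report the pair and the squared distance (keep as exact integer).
Pair = ((1, -3), (-4, -4)); squared distance = 26

Compute all C(6, 2) = 15 pairwise squared distances (x_i − x_j)² + (y_i − y_j)². The minimum is 26, attained by the pair ((1, -3), (-4, -4)).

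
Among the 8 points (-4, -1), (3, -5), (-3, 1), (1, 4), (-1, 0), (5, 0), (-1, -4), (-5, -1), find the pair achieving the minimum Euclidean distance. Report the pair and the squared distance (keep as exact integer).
Pair = ((-4, -1), (-5, -1)); squared distance = 1

Compute all C(8, 2) = 28 pairwise squared distances (x_i − x_j)² + (y_i − y_j)². The minimum is 1, attained by the pair ((-4, -1), (-5, -1)).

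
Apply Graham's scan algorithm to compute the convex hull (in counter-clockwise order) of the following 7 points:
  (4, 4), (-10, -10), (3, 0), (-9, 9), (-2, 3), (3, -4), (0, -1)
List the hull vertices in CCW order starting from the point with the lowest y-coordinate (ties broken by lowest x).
Hull (CCW) = [(-10, -10), (3, -4), (4, 4), (-9, 9)]

Graham scan procedure:
  1. Find the pivot p₀ = point with lowest y (tie → lowest x): (-10, -10).
  2. Sort the remaining points by polar angle around p₀.
  3. Walk through sorted points, maintaining a stack; pop the top while the last three entries make a non-left turn (cross product ≤ 0).
  4. Final stack is the convex hull in CCW order: (-10, -10), (3, -4), (4, 4), (-9, 9).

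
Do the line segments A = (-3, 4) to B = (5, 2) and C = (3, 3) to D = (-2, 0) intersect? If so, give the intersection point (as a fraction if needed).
Yes; intersection at (41/17, 45/17) (t = 23/34 on AB, s = 2/17 on CD)

Parametrize AB as A + t(B − A) = (-3 + 8 t, 4 + -2 t) and CD as C + s(D − C) = (3 + -5 s, 3 + -3 s). Solve the linear system for (t, s). Determinant = 34 ≠ 0, so a unique intersection of the containing lines exists. Solution: t = 23/34, s = 2/17 — both in [0, 1], so the segments cross. Intersection point: (41/17, 45/17).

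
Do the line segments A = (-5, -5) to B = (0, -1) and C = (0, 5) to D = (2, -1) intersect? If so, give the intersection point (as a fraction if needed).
No (intersection of containing lines falls outside at least one segment)

Parametrize and solve: t = 25/19, s = 15/19. At least one of these is outside [0, 1], so the segments do not intersect.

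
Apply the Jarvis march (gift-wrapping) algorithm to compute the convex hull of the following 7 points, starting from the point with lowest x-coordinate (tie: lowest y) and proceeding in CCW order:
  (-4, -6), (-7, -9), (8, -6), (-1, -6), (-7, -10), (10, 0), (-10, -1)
Hull (CCW) = [(-10, -1), (-7, -10), (8, -6), (10, 0)]

Jarvis march: at each step, from the current hull vertex p, select the next vertex q as the point such that every other point lies strictly to the left of (or on) the directed line p → q. (Equivalently: for every other point r, the cross product (q − p) × (r − p) ≥ 0.)
Starting point (lowest x, tie lowest y): (-10, -1). Wrap until returning to start. Resulting hull: (-10, -1), (-7, -10), (8, -6), (10, 0).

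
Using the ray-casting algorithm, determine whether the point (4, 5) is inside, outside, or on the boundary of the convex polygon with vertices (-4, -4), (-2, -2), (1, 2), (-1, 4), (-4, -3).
The point (4, 5) lies strictly outside the polygon

Cast a horizontal ray to the right from the query point and count how many polygon edges it crosses (each edge strictly once or zero times, handled with the usual half-open convention). 
Parity of crossings → even ⇒ outside.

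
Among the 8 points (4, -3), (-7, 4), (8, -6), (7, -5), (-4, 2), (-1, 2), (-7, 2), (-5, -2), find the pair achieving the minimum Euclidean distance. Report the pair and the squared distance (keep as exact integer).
Pair = ((8, -6), (7, -5)); squared distance = 2

Compute all C(8, 2) = 28 pairwise squared distances (x_i − x_j)² + (y_i − y_j)². The minimum is 2, attained by the pair ((8, -6), (7, -5)).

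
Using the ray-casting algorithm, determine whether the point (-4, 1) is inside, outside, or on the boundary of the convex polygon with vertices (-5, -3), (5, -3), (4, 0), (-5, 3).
The point (-4, 1) lies strictly inside the polygon

Cast a horizontal ray to the right from the query point and count how many polygon edges it crosses (each edge strictly once or zero times, handled with the usual half-open convention). 
Parity of crossings → odd ⇒ inside.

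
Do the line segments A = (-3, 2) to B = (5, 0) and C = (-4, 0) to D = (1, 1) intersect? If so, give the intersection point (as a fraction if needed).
Yes; intersection at (1, 1) (t = 1/2 on AB, s = 1 on CD)

Parametrize AB as A + t(B − A) = (-3 + 8 t, 2 + -2 t) and CD as C + s(D − C) = (-4 + 5 s, 0 + 1 s). Solve the linear system for (t, s). Determinant = -18 ≠ 0, so a unique intersection of the containing lines exists. Solution: t = 1/2, s = 1 — both in [0, 1], so the segments cross. Intersection point: (1, 1).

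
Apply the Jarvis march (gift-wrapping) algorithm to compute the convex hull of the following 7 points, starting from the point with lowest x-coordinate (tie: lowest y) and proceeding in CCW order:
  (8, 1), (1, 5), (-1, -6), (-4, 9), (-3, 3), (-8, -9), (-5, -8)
Hull (CCW) = [(-8, -9), (-5, -8), (-1, -6), (8, 1), (-4, 9)]

Jarvis march: at each step, from the current hull vertex p, select the next vertex q as the point such that every other point lies strictly to the left of (or on) the directed line p → q. (Equivalently: for every other point r, the cross product (q − p) × (r − p) ≥ 0.)
Starting point (lowest x, tie lowest y): (-8, -9). Wrap until returning to start. Resulting hull: (-8, -9), (-5, -8), (-1, -6), (8, 1), (-4, 9).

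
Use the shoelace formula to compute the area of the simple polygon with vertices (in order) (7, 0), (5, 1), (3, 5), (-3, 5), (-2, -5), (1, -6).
Area = 143/2

Shoelace formula: Area = (1/2) |Σ_i (x_i · y_{i+1} − x_{i+1} · y_i)| (indices mod n). Compute each cross term:
  (7)(1) − (5)(0) = 7
  (5)(5) − (3)(1) = 22
  (3)(5) − (-3)(5) = 30
  (-3)(-5) − (-2)(5) = 25
  (-2)(-6) − (1)(-5) = 17
  (1)(0) − (7)(-6) = 42
Sum = 143, so (signed) Area = 143/2 = 143/2, |Area| = 143/2.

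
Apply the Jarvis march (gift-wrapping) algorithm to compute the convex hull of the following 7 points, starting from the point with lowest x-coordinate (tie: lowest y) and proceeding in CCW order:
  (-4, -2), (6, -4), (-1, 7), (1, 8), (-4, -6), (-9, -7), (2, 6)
Hull (CCW) = [(-9, -7), (6, -4), (2, 6), (1, 8), (-1, 7)]

Jarvis march: at each step, from the current hull vertex p, select the next vertex q as the point such that every other point lies strictly to the left of (or on) the directed line p → q. (Equivalently: for every other point r, the cross product (q − p) × (r − p) ≥ 0.)
Starting point (lowest x, tie lowest y): (-9, -7). Wrap until returning to start. Resulting hull: (-9, -7), (6, -4), (2, 6), (1, 8), (-1, 7).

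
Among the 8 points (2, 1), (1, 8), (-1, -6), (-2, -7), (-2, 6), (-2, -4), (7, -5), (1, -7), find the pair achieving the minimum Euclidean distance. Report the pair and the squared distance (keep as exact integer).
Pair = ((-1, -6), (-2, -7)); squared distance = 2

Compute all C(8, 2) = 28 pairwise squared distances (x_i − x_j)² + (y_i − y_j)². The minimum is 2, attained by the pair ((-1, -6), (-2, -7)).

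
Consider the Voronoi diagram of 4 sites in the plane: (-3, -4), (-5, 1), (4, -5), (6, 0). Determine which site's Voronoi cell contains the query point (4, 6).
Nearest site = (6, 0)

The Voronoi cell of site s contains exactly those query points closer to s than to any other site. Compute squared distances from q = (4, 6) to each site:
  (6 − 4)² + (0 − 6)² = 40
  (-5 − 4)² + (1 − 6)² = 106
  (4 − 4)² + (-5 − 6)² = 121
  (-3 − 4)² + (-4 − 6)² = 149
Minimum is attained by (6, 0), so q lies in its Voronoi cell.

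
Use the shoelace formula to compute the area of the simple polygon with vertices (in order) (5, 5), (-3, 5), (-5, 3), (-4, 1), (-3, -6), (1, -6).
Area = 149/2

Shoelace formula: Area = (1/2) |Σ_i (x_i · y_{i+1} − x_{i+1} · y_i)| (indices mod n). Compute each cross term:
  (5)(5) − (-3)(5) = 40
  (-3)(3) − (-5)(5) = 16
  (-5)(1) − (-4)(3) = 7
  (-4)(-6) − (-3)(1) = 27
  (-3)(-6) − (1)(-6) = 24
  (1)(5) − (5)(-6) = 35
Sum = 149, so (signed) Area = 149/2 = 149/2, |Area| = 149/2.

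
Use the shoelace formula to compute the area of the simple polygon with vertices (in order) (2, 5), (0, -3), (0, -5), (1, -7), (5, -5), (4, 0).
Area = 69/2

Shoelace formula: Area = (1/2) |Σ_i (x_i · y_{i+1} − x_{i+1} · y_i)| (indices mod n). Compute each cross term:
  (2)(-3) − (0)(5) = -6
  (0)(-5) − (0)(-3) = 0
  (0)(-7) − (1)(-5) = 5
  (1)(-5) − (5)(-7) = 30
  (5)(0) − (4)(-5) = 20
  (4)(5) − (2)(0) = 20
Sum = 69, so (signed) Area = 69/2 = 69/2, |Area| = 69/2.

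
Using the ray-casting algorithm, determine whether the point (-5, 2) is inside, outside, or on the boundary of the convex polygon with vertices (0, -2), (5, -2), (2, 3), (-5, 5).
The point (-5, 2) lies strictly outside the polygon

Cast a horizontal ray to the right from the query point and count how many polygon edges it crosses (each edge strictly once or zero times, handled with the usual half-open convention). 
Parity of crossings → even ⇒ outside.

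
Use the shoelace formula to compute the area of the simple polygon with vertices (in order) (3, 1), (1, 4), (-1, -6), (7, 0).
Area = 29

Shoelace formula: Area = (1/2) |Σ_i (x_i · y_{i+1} − x_{i+1} · y_i)| (indices mod n). Compute each cross term:
  (3)(4) − (1)(1) = 11
  (1)(-6) − (-1)(4) = -2
  (-1)(0) − (7)(-6) = 42
  (7)(1) − (3)(0) = 7
Sum = 58, so (signed) Area = 58/2 = 29, |Area| = 29.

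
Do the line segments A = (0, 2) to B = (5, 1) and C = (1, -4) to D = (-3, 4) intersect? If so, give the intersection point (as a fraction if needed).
No (intersection of containing lines falls outside at least one segment)

Parametrize and solve: t = -4/9, s = 29/36. At least one of these is outside [0, 1], so the segments do not intersect.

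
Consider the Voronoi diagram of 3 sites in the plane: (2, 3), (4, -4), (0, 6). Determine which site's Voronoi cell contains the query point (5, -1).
Nearest site = (4, -4)

The Voronoi cell of site s contains exactly those query points closer to s than to any other site. Compute squared distances from q = (5, -1) to each site:
  (4 − 5)² + (-4 − -1)² = 10
  (2 − 5)² + (3 − -1)² = 25
  (0 − 5)² + (6 − -1)² = 74
Minimum is attained by (4, -4), so q lies in its Voronoi cell.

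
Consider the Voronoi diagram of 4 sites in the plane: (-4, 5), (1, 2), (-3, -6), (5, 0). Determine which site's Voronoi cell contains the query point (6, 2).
Nearest site = (5, 0)

The Voronoi cell of site s contains exactly those query points closer to s than to any other site. Compute squared distances from q = (6, 2) to each site:
  (5 − 6)² + (0 − 2)² = 5
  (1 − 6)² + (2 − 2)² = 25
  (-4 − 6)² + (5 − 2)² = 109
  (-3 − 6)² + (-6 − 2)² = 145
Minimum is attained by (5, 0), so q lies in its Voronoi cell.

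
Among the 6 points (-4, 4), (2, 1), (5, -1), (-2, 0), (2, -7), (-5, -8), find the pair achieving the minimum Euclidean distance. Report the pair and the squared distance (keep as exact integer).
Pair = ((2, 1), (5, -1)); squared distance = 13

Compute all C(6, 2) = 15 pairwise squared distances (x_i − x_j)² + (y_i − y_j)². The minimum is 13, attained by the pair ((2, 1), (5, -1)).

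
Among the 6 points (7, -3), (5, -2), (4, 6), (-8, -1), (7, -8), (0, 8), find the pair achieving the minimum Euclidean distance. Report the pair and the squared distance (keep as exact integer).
Pair = ((7, -3), (5, -2)); squared distance = 5

Compute all C(6, 2) = 15 pairwise squared distances (x_i − x_j)² + (y_i − y_j)². The minimum is 5, attained by the pair ((7, -3), (5, -2)).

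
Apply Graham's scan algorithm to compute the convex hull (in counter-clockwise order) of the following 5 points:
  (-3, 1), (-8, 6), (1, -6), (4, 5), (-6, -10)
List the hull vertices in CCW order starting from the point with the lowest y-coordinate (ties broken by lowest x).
Hull (CCW) = [(-6, -10), (1, -6), (4, 5), (-8, 6)]

Graham scan procedure:
  1. Find the pivot p₀ = point with lowest y (tie → lowest x): (-6, -10).
  2. Sort the remaining points by polar angle around p₀.
  3. Walk through sorted points, maintaining a stack; pop the top while the last three entries make a non-left turn (cross product ≤ 0).
  4. Final stack is the convex hull in CCW order: (-6, -10), (1, -6), (4, 5), (-8, 6).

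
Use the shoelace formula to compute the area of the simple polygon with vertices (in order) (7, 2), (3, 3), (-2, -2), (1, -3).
Area = 23

Shoelace formula: Area = (1/2) |Σ_i (x_i · y_{i+1} − x_{i+1} · y_i)| (indices mod n). Compute each cross term:
  (7)(3) − (3)(2) = 15
  (3)(-2) − (-2)(3) = 0
  (-2)(-3) − (1)(-2) = 8
  (1)(2) − (7)(-3) = 23
Sum = 46, so (signed) Area = 46/2 = 23, |Area| = 23.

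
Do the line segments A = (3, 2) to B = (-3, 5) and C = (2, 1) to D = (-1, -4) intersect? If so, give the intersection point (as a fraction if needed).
No (intersection of containing lines falls outside at least one segment)

Parametrize and solve: t = 2/39, s = -3/13. At least one of these is outside [0, 1], so the segments do not intersect.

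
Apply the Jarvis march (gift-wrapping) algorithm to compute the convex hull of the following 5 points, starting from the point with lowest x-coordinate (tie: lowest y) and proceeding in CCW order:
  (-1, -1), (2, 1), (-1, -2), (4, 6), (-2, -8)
Hull (CCW) = [(-2, -8), (2, 1), (4, 6), (-1, -1)]

Jarvis march: at each step, from the current hull vertex p, select the next vertex q as the point such that every other point lies strictly to the left of (or on) the directed line p → q. (Equivalently: for every other point r, the cross product (q − p) × (r − p) ≥ 0.)
Starting point (lowest x, tie lowest y): (-2, -8). Wrap until returning to start. Resulting hull: (-2, -8), (2, 1), (4, 6), (-1, -1).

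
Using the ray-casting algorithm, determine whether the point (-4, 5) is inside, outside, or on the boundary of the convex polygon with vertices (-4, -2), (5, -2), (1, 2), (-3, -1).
The point (-4, 5) lies strictly outside the polygon

Cast a horizontal ray to the right from the query point and count how many polygon edges it crosses (each edge strictly once or zero times, handled with the usual half-open convention). 
Parity of crossings → even ⇒ outside.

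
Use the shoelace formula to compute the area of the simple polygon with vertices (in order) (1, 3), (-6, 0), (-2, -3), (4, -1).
Area = 63/2

Shoelace formula: Area = (1/2) |Σ_i (x_i · y_{i+1} − x_{i+1} · y_i)| (indices mod n). Compute each cross term:
  (1)(0) − (-6)(3) = 18
  (-6)(-3) − (-2)(0) = 18
  (-2)(-1) − (4)(-3) = 14
  (4)(3) − (1)(-1) = 13
Sum = 63, so (signed) Area = 63/2 = 63/2, |Area| = 63/2.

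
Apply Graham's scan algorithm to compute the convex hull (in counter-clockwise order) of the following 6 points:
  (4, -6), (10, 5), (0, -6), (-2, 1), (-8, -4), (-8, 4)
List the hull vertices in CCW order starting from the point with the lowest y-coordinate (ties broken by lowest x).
Hull (CCW) = [(0, -6), (4, -6), (10, 5), (-8, 4), (-8, -4)]

Graham scan procedure:
  1. Find the pivot p₀ = point with lowest y (tie → lowest x): (0, -6).
  2. Sort the remaining points by polar angle around p₀.
  3. Walk through sorted points, maintaining a stack; pop the top while the last three entries make a non-left turn (cross product ≤ 0).
  4. Final stack is the convex hull in CCW order: (0, -6), (4, -6), (10, 5), (-8, 4), (-8, -4).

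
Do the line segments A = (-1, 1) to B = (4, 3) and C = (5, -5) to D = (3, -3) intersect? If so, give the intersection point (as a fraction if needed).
No (intersection of containing lines falls outside at least one segment)

Parametrize and solve: t = 0, s = 3. At least one of these is outside [0, 1], so the segments do not intersect.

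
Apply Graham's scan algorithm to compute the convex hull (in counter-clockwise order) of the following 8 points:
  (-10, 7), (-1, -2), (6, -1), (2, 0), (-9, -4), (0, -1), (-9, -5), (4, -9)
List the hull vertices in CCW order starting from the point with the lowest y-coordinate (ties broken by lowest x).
Hull (CCW) = [(4, -9), (6, -1), (-10, 7), (-9, -5)]

Graham scan procedure:
  1. Find the pivot p₀ = point with lowest y (tie → lowest x): (4, -9).
  2. Sort the remaining points by polar angle around p₀.
  3. Walk through sorted points, maintaining a stack; pop the top while the last three entries make a non-left turn (cross product ≤ 0).
  4. Final stack is the convex hull in CCW order: (4, -9), (6, -1), (-10, 7), (-9, -5).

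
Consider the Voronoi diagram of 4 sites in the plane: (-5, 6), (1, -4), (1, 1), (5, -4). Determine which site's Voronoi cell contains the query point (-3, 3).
Nearest site = (-5, 6)

The Voronoi cell of site s contains exactly those query points closer to s than to any other site. Compute squared distances from q = (-3, 3) to each site:
  (-5 − -3)² + (6 − 3)² = 13
  (1 − -3)² + (1 − 3)² = 20
  (1 − -3)² + (-4 − 3)² = 65
  (5 − -3)² + (-4 − 3)² = 113
Minimum is attained by (-5, 6), so q lies in its Voronoi cell.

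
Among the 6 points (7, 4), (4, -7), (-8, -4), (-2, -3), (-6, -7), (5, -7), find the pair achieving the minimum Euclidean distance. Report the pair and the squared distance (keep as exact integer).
Pair = ((4, -7), (5, -7)); squared distance = 1

Compute all C(6, 2) = 15 pairwise squared distances (x_i − x_j)² + (y_i − y_j)². The minimum is 1, attained by the pair ((4, -7), (5, -7)).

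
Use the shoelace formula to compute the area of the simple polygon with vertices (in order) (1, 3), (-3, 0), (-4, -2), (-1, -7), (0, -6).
Area = 53/2

Shoelace formula: Area = (1/2) |Σ_i (x_i · y_{i+1} − x_{i+1} · y_i)| (indices mod n). Compute each cross term:
  (1)(0) − (-3)(3) = 9
  (-3)(-2) − (-4)(0) = 6
  (-4)(-7) − (-1)(-2) = 26
  (-1)(-6) − (0)(-7) = 6
  (0)(3) − (1)(-6) = 6
Sum = 53, so (signed) Area = 53/2 = 53/2, |Area| = 53/2.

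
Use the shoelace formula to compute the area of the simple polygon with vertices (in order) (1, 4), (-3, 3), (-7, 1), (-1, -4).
Area = 31

Shoelace formula: Area = (1/2) |Σ_i (x_i · y_{i+1} − x_{i+1} · y_i)| (indices mod n). Compute each cross term:
  (1)(3) − (-3)(4) = 15
  (-3)(1) − (-7)(3) = 18
  (-7)(-4) − (-1)(1) = 29
  (-1)(4) − (1)(-4) = 0
Sum = 62, so (signed) Area = 62/2 = 31, |Area| = 31.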